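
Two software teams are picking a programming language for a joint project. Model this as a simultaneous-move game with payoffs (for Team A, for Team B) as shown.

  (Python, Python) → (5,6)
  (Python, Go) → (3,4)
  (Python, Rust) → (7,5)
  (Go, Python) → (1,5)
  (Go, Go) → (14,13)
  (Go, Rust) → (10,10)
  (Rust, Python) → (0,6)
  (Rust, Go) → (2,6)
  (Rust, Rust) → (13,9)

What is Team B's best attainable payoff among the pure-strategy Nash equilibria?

13

Both Python is a pure NE (Team A: 5 ≥ 1; Team B: 6 ≥ 5). Team B gets 6.
Both Go is a pure NE (Team A: 14 ≥ 3; Team B: 13 ≥ 10). Team B gets 13.
Both Rust is a pure NE (Team A: 13 ≥ 10; Team B: 9 ≥ 6). Team B gets 9.
Every other cell has a profitable deviation for at least one player. Highest of {6, 13, 9} is 13.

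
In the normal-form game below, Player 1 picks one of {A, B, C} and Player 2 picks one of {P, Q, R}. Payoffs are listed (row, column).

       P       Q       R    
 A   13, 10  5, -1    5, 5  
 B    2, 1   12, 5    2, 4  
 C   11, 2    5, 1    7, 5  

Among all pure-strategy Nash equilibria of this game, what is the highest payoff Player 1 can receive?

13

(A, P) is a pure NE (Player 1: 13 ≥ 11; Player 2: 10 ≥ 5). Player 1 gets 13.
(B, Q) is a pure NE (Player 1: 12 ≥ 5; Player 2: 5 ≥ 4). Player 1 gets 12.
(C, R) is a pure NE (Player 1: 7 ≥ 5; Player 2: 5 ≥ 2). Player 1 gets 7.
Every other cell has a profitable deviation for at least one player. Highest of {13, 12, 7} is 13.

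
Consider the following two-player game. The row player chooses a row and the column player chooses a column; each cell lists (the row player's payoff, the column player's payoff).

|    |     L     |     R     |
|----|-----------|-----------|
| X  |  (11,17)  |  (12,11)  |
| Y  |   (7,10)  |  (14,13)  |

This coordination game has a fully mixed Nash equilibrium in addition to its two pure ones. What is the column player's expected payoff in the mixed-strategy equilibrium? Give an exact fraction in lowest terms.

37/3

The row player mixes with probability p on X, chosen so the column player is indifferent: 17p + 10(1−p) = 11p + 13(1−p) gives p = 1/3.
The column player's expected payoff is 17·1/3 + 10·2/3 = 37/3.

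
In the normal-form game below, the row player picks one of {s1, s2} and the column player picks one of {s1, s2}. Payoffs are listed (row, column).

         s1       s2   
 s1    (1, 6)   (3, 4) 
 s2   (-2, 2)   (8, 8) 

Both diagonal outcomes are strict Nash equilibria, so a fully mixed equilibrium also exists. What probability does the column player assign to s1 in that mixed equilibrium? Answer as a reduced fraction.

The column player's mix q on s1 must make the row player indifferent between s1 and s2.
The row player's payoff from s1: 1q + 3(1−q). From s2: (-2)q + 8(1−q).
Set equal: 3q = 5(1−q) → q = 5/8.

5/8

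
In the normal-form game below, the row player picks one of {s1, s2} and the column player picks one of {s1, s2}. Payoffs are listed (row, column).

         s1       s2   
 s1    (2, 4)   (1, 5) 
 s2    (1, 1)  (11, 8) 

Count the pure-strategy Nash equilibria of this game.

1

Both s2: the row player gets 11 (best alternative 1); the column player gets 8 (best alternative 1). Neither deviates — NE.
Both s1 is not a NE: the column player would switch to s2 (5 > 4).
No other cell survives both best-response checks, so there is 1 pure NE.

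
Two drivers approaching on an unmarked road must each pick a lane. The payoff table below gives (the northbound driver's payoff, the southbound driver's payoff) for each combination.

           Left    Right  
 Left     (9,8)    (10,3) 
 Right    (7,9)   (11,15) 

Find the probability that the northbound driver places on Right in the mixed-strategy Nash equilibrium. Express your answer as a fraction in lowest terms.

5/11

The northbound driver's mix p on Left must make the southbound driver indifferent between Left and Right.
The southbound driver's payoff from Left: 8p + 9(1−p). From Right: 3p + 15(1−p).
Set equal: 5p = 6(1−p) → p = 6/11.
Probability on Right is 1 − 6/11 = 5/11.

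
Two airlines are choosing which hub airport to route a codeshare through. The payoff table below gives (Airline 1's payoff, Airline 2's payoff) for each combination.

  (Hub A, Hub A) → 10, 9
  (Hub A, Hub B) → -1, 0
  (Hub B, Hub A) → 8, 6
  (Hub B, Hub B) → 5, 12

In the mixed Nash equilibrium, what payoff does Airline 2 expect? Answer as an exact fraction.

36/5

Airline 1 mixes with probability p on Hub A, chosen so Airline 2 is indifferent: 9p + 6(1−p) = 0p + 12(1−p) gives p = 2/5.
Airline 2's expected payoff is 9·2/5 + 6·3/5 = 36/5.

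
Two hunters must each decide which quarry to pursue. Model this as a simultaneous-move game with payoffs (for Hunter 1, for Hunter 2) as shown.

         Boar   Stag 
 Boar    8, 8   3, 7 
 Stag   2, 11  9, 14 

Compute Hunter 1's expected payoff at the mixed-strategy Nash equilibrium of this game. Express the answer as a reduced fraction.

Hunter 2 mixes with probability q on Boar, chosen so Hunter 1 is indifferent: 8q + 3(1−q) = 2q + 9(1−q) gives q = 1/2.
Hunter 1's expected payoff (from either row, since indifferent) is 8·1/2 + 3·1/2 = 11/2.

11/2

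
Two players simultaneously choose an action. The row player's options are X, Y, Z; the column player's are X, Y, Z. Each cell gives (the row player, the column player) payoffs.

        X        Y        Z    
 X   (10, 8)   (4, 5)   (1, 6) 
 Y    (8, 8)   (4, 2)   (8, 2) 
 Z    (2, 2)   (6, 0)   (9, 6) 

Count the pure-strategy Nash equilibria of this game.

2

Both X: the row player gets 10 (best alternative 8); the column player gets 8 (best alternative 6). Neither deviates — NE.
Both Z: the row player gets 9 (best alternative 8); the column player gets 6 (best alternative 2). Neither deviates — NE.
Both Y is not a NE: the row player would switch to Z (6 > 4).
No other cell survives both best-response checks, so there are 2 pure NE.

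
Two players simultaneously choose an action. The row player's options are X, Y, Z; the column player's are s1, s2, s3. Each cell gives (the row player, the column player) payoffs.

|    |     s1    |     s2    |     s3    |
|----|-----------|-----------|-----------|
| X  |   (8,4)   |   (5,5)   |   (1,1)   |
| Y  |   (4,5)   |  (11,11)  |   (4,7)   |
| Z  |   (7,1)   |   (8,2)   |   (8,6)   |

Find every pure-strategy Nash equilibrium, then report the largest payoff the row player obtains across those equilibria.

11

(Y, s2) is a pure NE (the row player: 11 ≥ 8; the column player: 11 ≥ 7). The row player gets 11.
(Z, s3) is a pure NE (the row player: 8 ≥ 4; the column player: 6 ≥ 2). The row player gets 8.
Every other cell has a profitable deviation for at least one player. Highest of {11, 8} is 11.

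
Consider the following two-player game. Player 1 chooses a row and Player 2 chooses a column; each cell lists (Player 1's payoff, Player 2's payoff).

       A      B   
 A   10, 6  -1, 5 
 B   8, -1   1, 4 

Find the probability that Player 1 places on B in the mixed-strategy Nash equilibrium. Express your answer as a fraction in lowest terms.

Player 1's mix p on A must make Player 2 indifferent between A and B.
Player 2's payoff from A: 6p + (-1)(1−p). From B: 5p + 4(1−p).
Set equal: 1p = 5(1−p) → p = 5/6.
Probability on B is 1 − 5/6 = 1/6.

1/6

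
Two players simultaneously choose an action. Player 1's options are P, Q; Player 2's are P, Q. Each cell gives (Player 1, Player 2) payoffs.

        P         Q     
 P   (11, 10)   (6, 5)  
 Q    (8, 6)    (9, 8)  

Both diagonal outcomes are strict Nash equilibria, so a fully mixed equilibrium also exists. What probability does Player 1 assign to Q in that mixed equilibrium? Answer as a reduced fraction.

5/7

Player 1's mix p on P must make Player 2 indifferent between P and Q.
Player 2's payoff from P: 10p + 6(1−p). From Q: 5p + 8(1−p).
Set equal: 5p = 2(1−p) → p = 2/7.
Probability on Q is 1 − 2/7 = 5/7.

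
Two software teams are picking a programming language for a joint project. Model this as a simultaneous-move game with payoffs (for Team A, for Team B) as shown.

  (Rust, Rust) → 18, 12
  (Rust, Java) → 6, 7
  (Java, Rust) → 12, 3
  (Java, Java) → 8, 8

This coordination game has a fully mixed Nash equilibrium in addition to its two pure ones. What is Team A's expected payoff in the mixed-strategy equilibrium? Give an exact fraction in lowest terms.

Team B mixes with probability q on Rust, chosen so Team A is indifferent: 18q + 6(1−q) = 12q + 8(1−q) gives q = 1/4.
Team A's expected payoff (from either row, since indifferent) is 18·1/4 + 6·3/4 = 9.

9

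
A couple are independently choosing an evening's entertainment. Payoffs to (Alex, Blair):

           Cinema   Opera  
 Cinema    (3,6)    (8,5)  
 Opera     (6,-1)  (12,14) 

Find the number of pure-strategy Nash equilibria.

1

Both Opera: Alex gets 12 (best alternative 8); Blair gets 14 (best alternative -1). Neither deviates — NE.
Both Cinema is not a NE: Alex would switch to Opera (6 > 3).
No other cell survives both best-response checks, so there is 1 pure NE.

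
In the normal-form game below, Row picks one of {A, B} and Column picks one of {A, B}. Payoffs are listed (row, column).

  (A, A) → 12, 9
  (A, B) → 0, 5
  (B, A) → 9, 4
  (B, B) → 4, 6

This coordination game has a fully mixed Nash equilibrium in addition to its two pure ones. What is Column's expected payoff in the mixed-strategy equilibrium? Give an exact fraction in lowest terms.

17/3

Row mixes with probability p on A, chosen so Column is indifferent: 9p + 4(1−p) = 5p + 6(1−p) gives p = 1/3.
Column's expected payoff is 9·1/3 + 4·2/3 = 17/3.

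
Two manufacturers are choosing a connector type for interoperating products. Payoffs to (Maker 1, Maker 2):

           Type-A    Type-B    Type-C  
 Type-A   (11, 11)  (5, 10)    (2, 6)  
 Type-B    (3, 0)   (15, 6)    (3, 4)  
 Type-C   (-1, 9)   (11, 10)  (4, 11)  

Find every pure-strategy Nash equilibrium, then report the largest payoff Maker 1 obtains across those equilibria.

15

Both Type-A is a pure NE (Maker 1: 11 ≥ 3; Maker 2: 11 ≥ 10). Maker 1 gets 11.
Both Type-B is a pure NE (Maker 1: 15 ≥ 11; Maker 2: 6 ≥ 4). Maker 1 gets 15.
Both Type-C is a pure NE (Maker 1: 4 ≥ 3; Maker 2: 11 ≥ 10). Maker 1 gets 4.
Every other cell has a profitable deviation for at least one player. Highest of {11, 15, 4} is 15.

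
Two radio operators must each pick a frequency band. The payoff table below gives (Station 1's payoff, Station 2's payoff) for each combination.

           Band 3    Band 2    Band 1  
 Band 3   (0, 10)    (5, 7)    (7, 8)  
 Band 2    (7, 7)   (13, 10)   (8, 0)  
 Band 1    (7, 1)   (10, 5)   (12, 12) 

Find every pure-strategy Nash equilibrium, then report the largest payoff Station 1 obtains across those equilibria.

13

Both Band 2 is a pure NE (Station 1: 13 ≥ 10; Station 2: 10 ≥ 7). Station 1 gets 13.
Both Band 1 is a pure NE (Station 1: 12 ≥ 8; Station 2: 12 ≥ 5). Station 1 gets 12.
Every other cell has a profitable deviation for at least one player. Highest of {13, 12} is 13.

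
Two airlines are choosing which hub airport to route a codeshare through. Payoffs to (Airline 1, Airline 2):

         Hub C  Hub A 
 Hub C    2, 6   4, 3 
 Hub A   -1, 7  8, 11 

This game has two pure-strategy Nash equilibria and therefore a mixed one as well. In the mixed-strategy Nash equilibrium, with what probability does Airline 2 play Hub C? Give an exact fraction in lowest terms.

4/7

Airline 2's mix q on Hub C must make Airline 1 indifferent between Hub C and Hub A.
Airline 1's payoff from Hub C: 2q + 4(1−q). From Hub A: (-1)q + 8(1−q).
Set equal: 3q = 4(1−q) → q = 4/7.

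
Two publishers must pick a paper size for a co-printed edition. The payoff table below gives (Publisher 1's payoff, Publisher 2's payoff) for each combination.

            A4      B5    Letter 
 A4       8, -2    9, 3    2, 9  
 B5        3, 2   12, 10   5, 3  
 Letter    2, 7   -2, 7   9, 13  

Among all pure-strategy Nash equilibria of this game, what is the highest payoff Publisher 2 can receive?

13

Both B5 is a pure NE (Publisher 1: 12 ≥ 9; Publisher 2: 10 ≥ 3). Publisher 2 gets 10.
Both Letter is a pure NE (Publisher 1: 9 ≥ 5; Publisher 2: 13 ≥ 7). Publisher 2 gets 13.
Every other cell has a profitable deviation for at least one player. Highest of {10, 13} is 13.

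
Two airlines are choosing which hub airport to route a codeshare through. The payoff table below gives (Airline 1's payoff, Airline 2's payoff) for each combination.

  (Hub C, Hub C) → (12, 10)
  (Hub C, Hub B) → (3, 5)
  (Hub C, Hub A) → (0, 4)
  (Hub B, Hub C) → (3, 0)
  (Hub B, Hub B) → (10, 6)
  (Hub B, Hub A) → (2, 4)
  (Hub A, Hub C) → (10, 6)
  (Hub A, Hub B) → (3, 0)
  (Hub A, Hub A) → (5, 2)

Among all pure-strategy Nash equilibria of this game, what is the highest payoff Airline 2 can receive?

10

Both Hub C is a pure NE (Airline 1: 12 ≥ 10; Airline 2: 10 ≥ 5). Airline 2 gets 10.
Both Hub B is a pure NE (Airline 1: 10 ≥ 3; Airline 2: 6 ≥ 4). Airline 2 gets 6.
Every other cell has a profitable deviation for at least one player. Highest of {10, 6} is 10.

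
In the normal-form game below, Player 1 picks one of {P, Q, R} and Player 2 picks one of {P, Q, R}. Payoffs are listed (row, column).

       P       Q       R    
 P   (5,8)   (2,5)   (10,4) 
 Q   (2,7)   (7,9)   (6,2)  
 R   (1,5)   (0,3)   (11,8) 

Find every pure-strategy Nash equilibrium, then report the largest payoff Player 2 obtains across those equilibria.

9

Both P is a pure NE (Player 1: 5 ≥ 2; Player 2: 8 ≥ 5). Player 2 gets 8.
Both Q is a pure NE (Player 1: 7 ≥ 2; Player 2: 9 ≥ 7). Player 2 gets 9.
Both R is a pure NE (Player 1: 11 ≥ 10; Player 2: 8 ≥ 5). Player 2 gets 8.
Every other cell has a profitable deviation for at least one player. Highest of {8, 9, 8} is 9.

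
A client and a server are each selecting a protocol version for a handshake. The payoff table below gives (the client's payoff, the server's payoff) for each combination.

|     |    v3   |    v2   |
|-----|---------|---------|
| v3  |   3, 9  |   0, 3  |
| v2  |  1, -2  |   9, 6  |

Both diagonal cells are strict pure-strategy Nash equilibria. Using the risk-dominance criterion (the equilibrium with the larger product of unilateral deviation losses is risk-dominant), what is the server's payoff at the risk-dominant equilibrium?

At both v3: the client loses 3 − 1 = 2 by deviating; the server loses 9 − 3 = 6. Product = 2·6 = 12.
At both v2: the client loses 9 − 0 = 9 by deviating; the server loses 6 − (-2) = 8. Product = 9·8 = 72.
72 > 12, so both v2 is risk-dominant. The server's payoff there is 6.

6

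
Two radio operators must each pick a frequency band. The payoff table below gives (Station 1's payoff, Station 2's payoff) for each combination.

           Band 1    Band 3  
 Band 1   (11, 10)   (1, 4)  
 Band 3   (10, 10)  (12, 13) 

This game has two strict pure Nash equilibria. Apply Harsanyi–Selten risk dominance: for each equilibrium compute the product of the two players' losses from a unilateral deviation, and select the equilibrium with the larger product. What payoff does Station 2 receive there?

At both Band 1: Station 1 loses 11 − 10 = 1 by deviating; Station 2 loses 10 − 4 = 6. Product = 1·6 = 6.
At both Band 3: Station 1 loses 12 − 1 = 11 by deviating; Station 2 loses 13 − 10 = 3. Product = 11·3 = 33.
33 > 6, so both Band 3 is risk-dominant. Station 2's payoff there is 13.

13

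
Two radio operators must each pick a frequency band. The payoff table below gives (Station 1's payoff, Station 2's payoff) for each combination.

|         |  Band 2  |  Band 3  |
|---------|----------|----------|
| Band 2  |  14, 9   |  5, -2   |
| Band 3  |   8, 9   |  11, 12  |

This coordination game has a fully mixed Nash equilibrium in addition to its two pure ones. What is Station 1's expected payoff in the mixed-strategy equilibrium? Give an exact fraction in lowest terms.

19/2

Station 2 mixes with probability q on Band 2, chosen so Station 1 is indifferent: 14q + 5(1−q) = 8q + 11(1−q) gives q = 1/2.
Station 1's expected payoff (from either row, since indifferent) is 14·1/2 + 5·1/2 = 19/2.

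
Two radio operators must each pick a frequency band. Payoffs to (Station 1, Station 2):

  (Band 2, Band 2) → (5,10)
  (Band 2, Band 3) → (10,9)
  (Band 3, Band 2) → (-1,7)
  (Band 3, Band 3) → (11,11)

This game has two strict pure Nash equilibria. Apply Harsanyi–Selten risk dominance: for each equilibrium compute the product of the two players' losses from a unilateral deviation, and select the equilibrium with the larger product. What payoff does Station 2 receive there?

10

At both Band 2: Station 1 loses 5 − (-1) = 6 by deviating; Station 2 loses 10 − 9 = 1. Product = 6·1 = 6.
At both Band 3: Station 1 loses 11 − 10 = 1 by deviating; Station 2 loses 11 − 7 = 4. Product = 1·4 = 4.
6 > 4, so both Band 2 is risk-dominant. Station 2's payoff there is 10.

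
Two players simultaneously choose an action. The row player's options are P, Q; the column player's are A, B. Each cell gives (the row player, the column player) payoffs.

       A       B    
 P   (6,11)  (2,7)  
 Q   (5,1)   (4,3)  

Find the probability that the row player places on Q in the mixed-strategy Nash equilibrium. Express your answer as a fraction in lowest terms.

The row player's mix p on P must make the column player indifferent between A and B.
The column player's payoff from A: 11p + 1(1−p). From B: 7p + 3(1−p).
Set equal: 4p = 2(1−p) → p = 2/6 = 1/3.
Probability on Q is 1 − 1/3 = 2/3.

2/3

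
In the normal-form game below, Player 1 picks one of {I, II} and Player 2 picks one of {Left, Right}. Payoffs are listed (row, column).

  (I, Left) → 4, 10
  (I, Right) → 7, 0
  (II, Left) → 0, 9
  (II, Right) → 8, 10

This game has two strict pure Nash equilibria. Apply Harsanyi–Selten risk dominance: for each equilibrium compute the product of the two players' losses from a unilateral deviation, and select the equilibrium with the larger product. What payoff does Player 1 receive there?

4

At (I, Left): Player 1 loses 4 − 0 = 4 by deviating; Player 2 loses 10 − 0 = 10. Product = 4·10 = 40.
At (II, Right): Player 1 loses 8 − 7 = 1 by deviating; Player 2 loses 10 − 9 = 1. Product = 1·1 = 1.
40 > 1, so (I, Left) is risk-dominant. Player 1's payoff there is 4.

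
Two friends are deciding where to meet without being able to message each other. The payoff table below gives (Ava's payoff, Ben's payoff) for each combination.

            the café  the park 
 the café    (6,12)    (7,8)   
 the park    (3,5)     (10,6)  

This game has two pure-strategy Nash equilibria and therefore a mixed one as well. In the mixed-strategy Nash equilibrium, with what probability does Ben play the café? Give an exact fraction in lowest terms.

1/2

Ben's mix q on the café must make Ava indifferent between the café and the park.
Ava's payoff from the café: 6q + 7(1−q). From the park: 3q + 10(1−q).
Set equal: 3q = 3(1−q) → q = 3/6 = 1/2.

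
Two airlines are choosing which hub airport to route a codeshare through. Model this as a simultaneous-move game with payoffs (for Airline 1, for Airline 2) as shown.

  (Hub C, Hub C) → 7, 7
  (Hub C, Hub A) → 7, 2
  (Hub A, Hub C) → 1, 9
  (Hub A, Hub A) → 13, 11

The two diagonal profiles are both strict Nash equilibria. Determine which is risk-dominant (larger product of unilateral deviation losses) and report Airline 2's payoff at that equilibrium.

7

At both Hub C: Airline 1 loses 7 − 1 = 6 by deviating; Airline 2 loses 7 − 2 = 5. Product = 6·5 = 30.
At both Hub A: Airline 1 loses 13 − 7 = 6 by deviating; Airline 2 loses 11 − 9 = 2. Product = 6·2 = 12.
30 > 12, so both Hub C is risk-dominant. Airline 2's payoff there is 7.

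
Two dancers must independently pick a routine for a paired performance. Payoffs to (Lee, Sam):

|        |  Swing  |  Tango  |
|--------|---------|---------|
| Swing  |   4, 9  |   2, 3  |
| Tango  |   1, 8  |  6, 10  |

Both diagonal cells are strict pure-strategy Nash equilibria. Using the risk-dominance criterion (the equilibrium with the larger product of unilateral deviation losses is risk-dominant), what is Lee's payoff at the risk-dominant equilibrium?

At both Swing: Lee loses 4 − 1 = 3 by deviating; Sam loses 9 − 3 = 6. Product = 3·6 = 18.
At both Tango: Lee loses 6 − 2 = 4 by deviating; Sam loses 10 − 8 = 2. Product = 4·2 = 8.
18 > 8, so both Swing is risk-dominant. Lee's payoff there is 4.

4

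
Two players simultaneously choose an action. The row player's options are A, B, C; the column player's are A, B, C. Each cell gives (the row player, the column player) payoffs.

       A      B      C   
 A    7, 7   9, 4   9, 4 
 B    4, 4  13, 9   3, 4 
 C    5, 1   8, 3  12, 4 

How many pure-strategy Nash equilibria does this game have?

3

Both A: the row player gets 7 (best alternative 5); the column player gets 7 (best alternative 4). Neither deviates — NE.
Both B: the row player gets 13 (best alternative 9); the column player gets 9 (best alternative 4). Neither deviates — NE.
Both C: the row player gets 12 (best alternative 9); the column player gets 4 (best alternative 3). Neither deviates — NE.
(C, B) is not a NE: the row player would switch to B (13 > 8).
No other cell survives both best-response checks, so there are 3 pure NE.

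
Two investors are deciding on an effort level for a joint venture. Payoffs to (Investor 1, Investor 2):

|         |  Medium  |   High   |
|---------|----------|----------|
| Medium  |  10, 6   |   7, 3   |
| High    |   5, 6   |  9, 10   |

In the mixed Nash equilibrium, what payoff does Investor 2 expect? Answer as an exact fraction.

Investor 1 mixes with probability p on Medium, chosen so Investor 2 is indifferent: 6p + 6(1−p) = 3p + 10(1−p) gives p = 4/7.
Investor 2's expected payoff is 6·4/7 + 6·3/7 = 6.

6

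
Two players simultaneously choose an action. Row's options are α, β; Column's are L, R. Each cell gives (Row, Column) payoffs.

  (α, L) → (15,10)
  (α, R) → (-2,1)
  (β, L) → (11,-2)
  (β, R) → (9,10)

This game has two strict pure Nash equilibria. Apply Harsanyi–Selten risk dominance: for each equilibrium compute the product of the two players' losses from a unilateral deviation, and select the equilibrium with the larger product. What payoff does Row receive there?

9

At (α, L): Row loses 15 − 11 = 4 by deviating; Column loses 10 − 1 = 9. Product = 4·9 = 36.
At (β, R): Row loses 9 − (-2) = 11 by deviating; Column loses 10 − (-2) = 12. Product = 11·12 = 132.
132 > 36, so (β, R) is risk-dominant. Row's payoff there is 9.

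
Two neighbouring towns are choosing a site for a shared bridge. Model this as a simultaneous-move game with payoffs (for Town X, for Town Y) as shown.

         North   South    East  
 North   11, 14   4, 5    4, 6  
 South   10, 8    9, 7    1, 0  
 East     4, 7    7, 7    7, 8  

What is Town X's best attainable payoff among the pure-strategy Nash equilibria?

Both North is a pure NE (Town X: 11 ≥ 10; Town Y: 14 ≥ 6). Town X gets 11.
Both East is a pure NE (Town X: 7 ≥ 4; Town Y: 8 ≥ 7). Town X gets 7.
Every other cell has a profitable deviation for at least one player. Highest of {11, 7} is 11.

11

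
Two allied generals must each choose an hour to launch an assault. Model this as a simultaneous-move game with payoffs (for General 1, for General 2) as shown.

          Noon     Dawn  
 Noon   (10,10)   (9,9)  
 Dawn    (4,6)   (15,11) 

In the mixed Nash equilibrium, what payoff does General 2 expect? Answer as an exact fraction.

General 1 mixes with probability p on Noon, chosen so General 2 is indifferent: 10p + 6(1−p) = 9p + 11(1−p) gives p = 5/6.
General 2's expected payoff is 10·5/6 + 6·1/6 = 28/3.

28/3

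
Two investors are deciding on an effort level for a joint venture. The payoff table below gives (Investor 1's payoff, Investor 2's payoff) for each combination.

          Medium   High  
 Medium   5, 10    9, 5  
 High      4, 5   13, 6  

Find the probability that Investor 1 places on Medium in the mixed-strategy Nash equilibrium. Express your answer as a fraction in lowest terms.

Investor 1's mix p on Medium must make Investor 2 indifferent between Medium and High.
Investor 2's payoff from Medium: 10p + 5(1−p). From High: 5p + 6(1−p).
Set equal: 5p = 1(1−p) → p = 1/6.

1/6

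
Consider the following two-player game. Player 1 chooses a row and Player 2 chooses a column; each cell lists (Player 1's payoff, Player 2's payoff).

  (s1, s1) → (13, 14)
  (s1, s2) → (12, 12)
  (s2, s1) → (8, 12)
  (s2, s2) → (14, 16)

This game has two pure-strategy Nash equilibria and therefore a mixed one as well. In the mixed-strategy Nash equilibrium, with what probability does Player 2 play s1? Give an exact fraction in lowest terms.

2/7

Player 2's mix q on s1 must make Player 1 indifferent between s1 and s2.
Player 1's payoff from s1: 13q + 12(1−q). From s2: 8q + 14(1−q).
Set equal: 5q = 2(1−q) → q = 2/7.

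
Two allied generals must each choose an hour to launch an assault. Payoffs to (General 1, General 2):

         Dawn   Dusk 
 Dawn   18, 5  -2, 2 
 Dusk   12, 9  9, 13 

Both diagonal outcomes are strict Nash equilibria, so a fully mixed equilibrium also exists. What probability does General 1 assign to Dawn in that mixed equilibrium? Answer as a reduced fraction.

General 1's mix p on Dawn must make General 2 indifferent between Dawn and Dusk.
General 2's payoff from Dawn: 5p + 9(1−p). From Dusk: 2p + 13(1−p).
Set equal: 3p = 4(1−p) → p = 4/7.

4/7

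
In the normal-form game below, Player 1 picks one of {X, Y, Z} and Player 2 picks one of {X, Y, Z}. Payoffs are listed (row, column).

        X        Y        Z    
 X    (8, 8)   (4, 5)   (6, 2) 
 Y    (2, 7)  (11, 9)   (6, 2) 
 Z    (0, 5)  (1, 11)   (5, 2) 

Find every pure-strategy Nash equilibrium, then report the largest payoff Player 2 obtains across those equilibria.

Both X is a pure NE (Player 1: 8 ≥ 2; Player 2: 8 ≥ 5). Player 2 gets 8.
Both Y is a pure NE (Player 1: 11 ≥ 4; Player 2: 9 ≥ 7). Player 2 gets 9.
Every other cell has a profitable deviation for at least one player. Highest of {8, 9} is 9.

9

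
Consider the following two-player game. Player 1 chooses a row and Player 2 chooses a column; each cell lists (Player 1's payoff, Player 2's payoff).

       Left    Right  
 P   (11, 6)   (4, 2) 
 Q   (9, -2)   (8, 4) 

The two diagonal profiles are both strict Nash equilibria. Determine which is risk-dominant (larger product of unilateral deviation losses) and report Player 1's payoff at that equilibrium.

At (P, Left): Player 1 loses 11 − 9 = 2 by deviating; Player 2 loses 6 − 2 = 4. Product = 2·4 = 8.
At (Q, Right): Player 1 loses 8 − 4 = 4 by deviating; Player 2 loses 4 − (-2) = 6. Product = 4·6 = 24.
24 > 8, so (Q, Right) is risk-dominant. Player 1's payoff there is 8.

8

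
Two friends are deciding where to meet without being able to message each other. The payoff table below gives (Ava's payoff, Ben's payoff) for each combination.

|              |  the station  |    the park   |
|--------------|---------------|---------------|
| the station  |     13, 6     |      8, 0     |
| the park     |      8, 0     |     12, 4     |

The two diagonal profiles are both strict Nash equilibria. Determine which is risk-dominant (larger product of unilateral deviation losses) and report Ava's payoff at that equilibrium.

At both the station: Ava loses 13 − 8 = 5 by deviating; Ben loses 6 − 0 = 6. Product = 5·6 = 30.
At both the park: Ava loses 12 − 8 = 4 by deviating; Ben loses 4 − 0 = 4. Product = 4·4 = 16.
30 > 16, so both the station is risk-dominant. Ava's payoff there is 13.

13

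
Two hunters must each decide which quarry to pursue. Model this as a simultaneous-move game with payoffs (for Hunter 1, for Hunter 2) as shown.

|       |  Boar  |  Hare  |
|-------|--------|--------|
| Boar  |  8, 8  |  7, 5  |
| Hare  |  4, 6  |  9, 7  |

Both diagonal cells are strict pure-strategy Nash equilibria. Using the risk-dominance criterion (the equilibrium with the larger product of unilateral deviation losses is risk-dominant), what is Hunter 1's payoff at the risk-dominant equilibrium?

At both Boar: Hunter 1 loses 8 − 4 = 4 by deviating; Hunter 2 loses 8 − 5 = 3. Product = 4·3 = 12.
At both Hare: Hunter 1 loses 9 − 7 = 2 by deviating; Hunter 2 loses 7 − 6 = 1. Product = 2·1 = 2.
12 > 2, so both Boar is risk-dominant. Hunter 1's payoff there is 8.

8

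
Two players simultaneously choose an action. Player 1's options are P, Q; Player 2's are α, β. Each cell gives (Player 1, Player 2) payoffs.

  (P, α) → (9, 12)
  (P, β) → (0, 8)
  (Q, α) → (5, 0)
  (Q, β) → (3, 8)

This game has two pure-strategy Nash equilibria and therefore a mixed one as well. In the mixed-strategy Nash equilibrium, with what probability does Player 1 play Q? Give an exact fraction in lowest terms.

Player 1's mix p on P must make Player 2 indifferent between α and β.
Player 2's payoff from α: 12p + 0(1−p). From β: 8p + 8(1−p).
Set equal: 4p = 8(1−p) → p = 8/12 = 2/3.
Probability on Q is 1 − 2/3 = 1/3.

1/3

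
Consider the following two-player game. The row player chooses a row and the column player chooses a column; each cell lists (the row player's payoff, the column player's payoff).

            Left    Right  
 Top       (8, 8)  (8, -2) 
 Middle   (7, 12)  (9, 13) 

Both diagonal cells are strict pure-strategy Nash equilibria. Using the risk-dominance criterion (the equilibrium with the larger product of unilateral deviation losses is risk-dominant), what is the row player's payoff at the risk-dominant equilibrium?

At (Top, Left): the row player loses 8 − 7 = 1 by deviating; the column player loses 8 − (-2) = 10. Product = 1·10 = 10.
At (Middle, Right): the row player loses 9 − 8 = 1 by deviating; the column player loses 13 − 12 = 1. Product = 1·1 = 1.
10 > 1, so (Top, Left) is risk-dominant. The row player's payoff there is 8.

8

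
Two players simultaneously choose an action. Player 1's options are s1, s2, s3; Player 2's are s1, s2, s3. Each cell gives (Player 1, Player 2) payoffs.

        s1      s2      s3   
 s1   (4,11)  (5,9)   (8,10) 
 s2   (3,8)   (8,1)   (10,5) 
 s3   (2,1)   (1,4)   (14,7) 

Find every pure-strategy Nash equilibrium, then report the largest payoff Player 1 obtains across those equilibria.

Both s1 is a pure NE (Player 1: 4 ≥ 3; Player 2: 11 ≥ 10). Player 1 gets 4.
Both s3 is a pure NE (Player 1: 14 ≥ 10; Player 2: 7 ≥ 4). Player 1 gets 14.
Every other cell has a profitable deviation for at least one player. Highest of {4, 14} is 14.

14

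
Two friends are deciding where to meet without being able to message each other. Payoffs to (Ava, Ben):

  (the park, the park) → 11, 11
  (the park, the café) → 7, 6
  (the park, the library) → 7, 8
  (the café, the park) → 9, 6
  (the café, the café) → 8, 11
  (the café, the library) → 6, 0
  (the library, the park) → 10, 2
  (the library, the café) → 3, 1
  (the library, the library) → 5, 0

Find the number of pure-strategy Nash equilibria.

Both the park: Ava gets 11 (best alternative 10); Ben gets 11 (best alternative 8). Neither deviates — NE.
Both the café: Ava gets 8 (best alternative 7); Ben gets 11 (best alternative 6). Neither deviates — NE.
Both the library is not a NE: Ava would switch to the park (7 > 5).
No other cell survives both best-response checks, so there are 2 pure NE.

2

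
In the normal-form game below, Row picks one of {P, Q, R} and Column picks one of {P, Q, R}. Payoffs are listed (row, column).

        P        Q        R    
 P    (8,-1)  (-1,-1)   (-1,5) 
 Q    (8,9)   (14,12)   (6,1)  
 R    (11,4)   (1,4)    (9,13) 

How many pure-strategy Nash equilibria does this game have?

2

Both Q: Row gets 14 (best alternative 1); Column gets 12 (best alternative 9). Neither deviates — NE.
Both R: Row gets 9 (best alternative 6); Column gets 13 (best alternative 4). Neither deviates — NE.
Both P is not a NE: Row would switch to R (11 > 8).
No other cell survives both best-response checks, so there are 2 pure NE.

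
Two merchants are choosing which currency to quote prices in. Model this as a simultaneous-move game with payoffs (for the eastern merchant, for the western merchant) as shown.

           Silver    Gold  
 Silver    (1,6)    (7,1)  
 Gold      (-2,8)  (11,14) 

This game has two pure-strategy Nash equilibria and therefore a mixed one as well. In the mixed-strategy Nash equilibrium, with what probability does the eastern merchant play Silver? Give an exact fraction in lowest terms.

6/11

The eastern merchant's mix p on Silver must make the western merchant indifferent between Silver and Gold.
The western merchant's payoff from Silver: 6p + 8(1−p). From Gold: 1p + 14(1−p).
Set equal: 5p = 6(1−p) → p = 6/11.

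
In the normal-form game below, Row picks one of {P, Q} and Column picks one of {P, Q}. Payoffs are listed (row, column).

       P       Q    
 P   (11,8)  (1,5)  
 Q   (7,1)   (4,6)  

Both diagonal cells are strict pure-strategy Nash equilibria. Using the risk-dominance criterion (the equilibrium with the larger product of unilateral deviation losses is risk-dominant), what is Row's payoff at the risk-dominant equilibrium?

4

At both P: Row loses 11 − 7 = 4 by deviating; Column loses 8 − 5 = 3. Product = 4·3 = 12.
At both Q: Row loses 4 − 1 = 3 by deviating; Column loses 6 − 1 = 5. Product = 3·5 = 15.
15 > 12, so both Q is risk-dominant. Row's payoff there is 4.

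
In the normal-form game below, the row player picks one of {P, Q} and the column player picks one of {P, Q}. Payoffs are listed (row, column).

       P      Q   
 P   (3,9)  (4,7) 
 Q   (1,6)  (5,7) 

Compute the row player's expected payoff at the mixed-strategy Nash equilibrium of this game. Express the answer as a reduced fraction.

The column player mixes with probability q on P, chosen so the row player is indifferent: 3q + 4(1−q) = 1q + 5(1−q) gives q = 1/3.
The row player's expected payoff (from either row, since indifferent) is 3·1/3 + 4·2/3 = 11/3.

11/3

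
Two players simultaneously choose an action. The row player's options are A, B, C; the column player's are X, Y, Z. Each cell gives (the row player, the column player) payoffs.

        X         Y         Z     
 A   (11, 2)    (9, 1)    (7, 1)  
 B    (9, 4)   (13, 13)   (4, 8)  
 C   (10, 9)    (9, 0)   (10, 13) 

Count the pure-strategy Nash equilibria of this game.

3

(A, X): the row player gets 11 (best alternative 10); the column player gets 2 (best alternative 1). Neither deviates — NE.
(B, Y): the row player gets 13 (best alternative 9); the column player gets 13 (best alternative 8). Neither deviates — NE.
(C, Z): the row player gets 10 (best alternative 7); the column player gets 13 (best alternative 9). Neither deviates — NE.
(C, X) is not a NE: the row player would switch to A (11 > 10).
No other cell survives both best-response checks, so there are 3 pure NE.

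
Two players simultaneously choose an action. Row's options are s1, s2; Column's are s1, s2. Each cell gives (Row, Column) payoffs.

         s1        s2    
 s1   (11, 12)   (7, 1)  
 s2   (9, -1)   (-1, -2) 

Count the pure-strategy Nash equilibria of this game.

1

Both s1: Row gets 11 (best alternative 9); Column gets 12 (best alternative 1). Neither deviates — NE.
Both s2 is not a NE: Row would switch to s1 (7 > -1).
No other cell survives both best-response checks, so there is 1 pure NE.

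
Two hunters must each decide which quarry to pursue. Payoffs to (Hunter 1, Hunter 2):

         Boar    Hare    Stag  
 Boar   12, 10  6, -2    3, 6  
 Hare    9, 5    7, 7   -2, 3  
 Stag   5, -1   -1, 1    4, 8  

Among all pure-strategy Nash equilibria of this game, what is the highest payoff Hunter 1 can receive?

Both Boar is a pure NE (Hunter 1: 12 ≥ 9; Hunter 2: 10 ≥ 6). Hunter 1 gets 12.
Both Hare is a pure NE (Hunter 1: 7 ≥ 6; Hunter 2: 7 ≥ 5). Hunter 1 gets 7.
Both Stag is a pure NE (Hunter 1: 4 ≥ 3; Hunter 2: 8 ≥ 1). Hunter 1 gets 4.
Every other cell has a profitable deviation for at least one player. Highest of {12, 7, 4} is 12.

12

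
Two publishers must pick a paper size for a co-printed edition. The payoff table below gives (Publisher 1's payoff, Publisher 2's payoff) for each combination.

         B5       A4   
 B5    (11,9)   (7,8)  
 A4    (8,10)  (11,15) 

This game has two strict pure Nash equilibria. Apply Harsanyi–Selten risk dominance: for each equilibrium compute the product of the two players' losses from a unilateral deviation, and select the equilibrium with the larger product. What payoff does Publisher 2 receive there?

At both B5: Publisher 1 loses 11 − 8 = 3 by deviating; Publisher 2 loses 9 − 8 = 1. Product = 3·1 = 3.
At both A4: Publisher 1 loses 11 − 7 = 4 by deviating; Publisher 2 loses 15 − 10 = 5. Product = 4·5 = 20.
20 > 3, so both A4 is risk-dominant. Publisher 2's payoff there is 15.

15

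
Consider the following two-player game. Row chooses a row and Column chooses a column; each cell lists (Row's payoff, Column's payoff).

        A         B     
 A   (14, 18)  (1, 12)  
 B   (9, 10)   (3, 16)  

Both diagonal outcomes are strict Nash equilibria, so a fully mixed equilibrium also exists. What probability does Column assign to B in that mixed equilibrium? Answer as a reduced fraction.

Column's mix q on A must make Row indifferent between A and B.
Row's payoff from A: 14q + 1(1−q). From B: 9q + 3(1−q).
Set equal: 5q = 2(1−q) → q = 2/7.
Probability on B is 1 − 2/7 = 5/7.

5/7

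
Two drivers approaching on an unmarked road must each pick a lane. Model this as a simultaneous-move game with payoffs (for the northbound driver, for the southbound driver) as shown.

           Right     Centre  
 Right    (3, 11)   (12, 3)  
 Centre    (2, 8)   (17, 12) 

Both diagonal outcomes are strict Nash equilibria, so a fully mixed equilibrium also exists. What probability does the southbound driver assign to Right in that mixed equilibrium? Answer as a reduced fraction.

5/6

The southbound driver's mix q on Right must make the northbound driver indifferent between Right and Centre.
The northbound driver's payoff from Right: 3q + 12(1−q). From Centre: 2q + 17(1−q).
Set equal: 1q = 5(1−q) → q = 5/6.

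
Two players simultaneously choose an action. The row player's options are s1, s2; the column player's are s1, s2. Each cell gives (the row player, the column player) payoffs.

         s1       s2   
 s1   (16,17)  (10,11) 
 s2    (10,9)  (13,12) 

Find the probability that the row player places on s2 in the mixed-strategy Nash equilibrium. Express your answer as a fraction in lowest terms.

The row player's mix p on s1 must make the column player indifferent between s1 and s2.
The column player's payoff from s1: 17p + 9(1−p). From s2: 11p + 12(1−p).
Set equal: 6p = 3(1−p) → p = 3/9 = 1/3.
Probability on s2 is 1 − 1/3 = 2/3.

2/3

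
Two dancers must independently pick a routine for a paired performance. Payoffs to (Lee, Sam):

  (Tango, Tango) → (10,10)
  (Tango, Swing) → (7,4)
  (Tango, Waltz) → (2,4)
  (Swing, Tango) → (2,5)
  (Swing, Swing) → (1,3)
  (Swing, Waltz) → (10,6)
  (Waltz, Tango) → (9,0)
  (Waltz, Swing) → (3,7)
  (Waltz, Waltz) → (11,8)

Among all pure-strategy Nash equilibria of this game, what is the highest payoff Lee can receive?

11

Both Tango is a pure NE (Lee: 10 ≥ 9; Sam: 10 ≥ 4). Lee gets 10.
Both Waltz is a pure NE (Lee: 11 ≥ 10; Sam: 8 ≥ 7). Lee gets 11.
Every other cell has a profitable deviation for at least one player. Highest of {10, 11} is 11.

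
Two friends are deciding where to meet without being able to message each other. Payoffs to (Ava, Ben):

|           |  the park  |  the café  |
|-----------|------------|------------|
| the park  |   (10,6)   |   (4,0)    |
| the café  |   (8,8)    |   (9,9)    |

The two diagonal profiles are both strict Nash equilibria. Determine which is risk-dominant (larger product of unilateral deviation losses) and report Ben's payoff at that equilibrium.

6

At both the park: Ava loses 10 − 8 = 2 by deviating; Ben loses 6 − 0 = 6. Product = 2·6 = 12.
At both the café: Ava loses 9 − 4 = 5 by deviating; Ben loses 9 − 8 = 1. Product = 5·1 = 5.
12 > 5, so both the park is risk-dominant. Ben's payoff there is 6.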